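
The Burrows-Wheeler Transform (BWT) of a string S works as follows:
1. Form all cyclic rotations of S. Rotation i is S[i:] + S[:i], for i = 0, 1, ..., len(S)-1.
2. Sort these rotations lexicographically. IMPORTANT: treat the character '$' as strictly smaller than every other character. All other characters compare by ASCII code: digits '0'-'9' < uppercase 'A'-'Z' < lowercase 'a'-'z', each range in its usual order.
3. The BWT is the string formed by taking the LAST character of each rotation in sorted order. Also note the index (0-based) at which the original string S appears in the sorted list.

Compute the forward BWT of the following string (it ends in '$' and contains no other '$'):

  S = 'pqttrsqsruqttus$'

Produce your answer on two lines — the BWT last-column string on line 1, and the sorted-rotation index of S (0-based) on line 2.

All 16 rotations (rotation i = S[i:]+S[:i]):
  rot[0] = pqttrsqsruqttus$
  rot[1] = qttrsqsruqttus$p
  rot[2] = ttrsqsruqttus$pq
  rot[3] = trsqsruqttus$pqt
  rot[4] = rsqsruqttus$pqtt
  rot[5] = sqsruqttus$pqttr
  rot[6] = qsruqttus$pqttrs
  rot[7] = sruqttus$pqttrsq
  rot[8] = ruqttus$pqttrsqs
  rot[9] = uqttus$pqttrsqsr
  rot[10] = qttus$pqttrsqsru
  rot[11] = ttus$pqttrsqsruq
  rot[12] = tus$pqttrsqsruqt
  rot[13] = us$pqttrsqsruqtt
  rot[14] = s$pqttrsqsruqttu
  rot[15] = $pqttrsqsruqttus
Sorted (with $ < everything):
  sorted[0] = $pqttrsqsruqttus  (last char: 's')
  sorted[1] = pqttrsqsruqttus$  (last char: '$')
  sorted[2] = qsruqttus$pqttrs  (last char: 's')
  sorted[3] = qttrsqsruqttus$p  (last char: 'p')
  sorted[4] = qttus$pqttrsqsru  (last char: 'u')
  sorted[5] = rsqsruqttus$pqtt  (last char: 't')
  sorted[6] = ruqttus$pqttrsqs  (last char: 's')
  sorted[7] = s$pqttrsqsruqttu  (last char: 'u')
  sorted[8] = sqsruqttus$pqttr  (last char: 'r')
  sorted[9] = sruqttus$pqttrsq  (last char: 'q')
  sorted[10] = trsqsruqttus$pqt  (last char: 't')
  sorted[11] = ttrsqsruqttus$pq  (last char: 'q')
  sorted[12] = ttus$pqttrsqsruq  (last char: 'q')
  sorted[13] = tus$pqttrsqsruqt  (last char: 't')
  sorted[14] = uqttus$pqttrsqsr  (last char: 'r')
  sorted[15] = us$pqttrsqsruqtt  (last char: 't')
Last column: s$sputsurqtqqtrt
Original string S is at sorted index 1

Answer: s$sputsurqtqqtrt
1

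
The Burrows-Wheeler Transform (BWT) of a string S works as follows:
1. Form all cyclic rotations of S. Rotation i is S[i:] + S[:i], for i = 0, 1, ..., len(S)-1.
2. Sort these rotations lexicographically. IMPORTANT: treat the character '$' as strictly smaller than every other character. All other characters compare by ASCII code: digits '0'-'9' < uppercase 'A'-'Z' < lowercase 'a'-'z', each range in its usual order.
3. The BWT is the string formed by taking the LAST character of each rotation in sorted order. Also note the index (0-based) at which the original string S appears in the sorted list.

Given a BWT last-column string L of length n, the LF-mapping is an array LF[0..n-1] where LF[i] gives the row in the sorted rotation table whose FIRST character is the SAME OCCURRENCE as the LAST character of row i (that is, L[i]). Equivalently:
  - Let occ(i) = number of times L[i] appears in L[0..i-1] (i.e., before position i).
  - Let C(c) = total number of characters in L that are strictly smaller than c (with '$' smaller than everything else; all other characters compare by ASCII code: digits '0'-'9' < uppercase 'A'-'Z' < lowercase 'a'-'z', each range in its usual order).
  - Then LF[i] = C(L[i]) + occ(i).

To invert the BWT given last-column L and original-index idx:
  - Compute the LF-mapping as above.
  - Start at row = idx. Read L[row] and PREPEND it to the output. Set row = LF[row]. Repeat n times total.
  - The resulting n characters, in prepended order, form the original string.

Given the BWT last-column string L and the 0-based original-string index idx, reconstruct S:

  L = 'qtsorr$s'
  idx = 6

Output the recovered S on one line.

Answer: storrsq$

Derivation:
LF mapping: 2 7 5 1 3 4 0 6
Walk LF starting at row 6, prepending L[row]:
  step 1: row=6, L[6]='$', prepend. Next row=LF[6]=0
  step 2: row=0, L[0]='q', prepend. Next row=LF[0]=2
  step 3: row=2, L[2]='s', prepend. Next row=LF[2]=5
  step 4: row=5, L[5]='r', prepend. Next row=LF[5]=4
  step 5: row=4, L[4]='r', prepend. Next row=LF[4]=3
  step 6: row=3, L[3]='o', prepend. Next row=LF[3]=1
  step 7: row=1, L[1]='t', prepend. Next row=LF[1]=7
  step 8: row=7, L[7]='s', prepend. Next row=LF[7]=6
Reversed output: storrsq$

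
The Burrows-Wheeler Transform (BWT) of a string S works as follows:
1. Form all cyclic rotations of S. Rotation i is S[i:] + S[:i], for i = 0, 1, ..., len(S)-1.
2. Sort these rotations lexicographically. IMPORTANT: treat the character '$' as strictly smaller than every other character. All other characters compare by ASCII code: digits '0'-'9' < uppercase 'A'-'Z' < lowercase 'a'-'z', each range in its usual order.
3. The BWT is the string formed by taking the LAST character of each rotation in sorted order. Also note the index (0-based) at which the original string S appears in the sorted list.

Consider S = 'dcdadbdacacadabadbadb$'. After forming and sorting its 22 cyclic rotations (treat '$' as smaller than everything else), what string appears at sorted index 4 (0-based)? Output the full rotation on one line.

All 22 rotations (rotation i = S[i:]+S[:i]):
  rot[0] = dcdadbdacacadabadbadb$
  rot[1] = cdadbdacacadabadbadb$d
  rot[2] = dadbdacacadabadbadb$dc
  rot[3] = adbdacacadabadbadb$dcd
  rot[4] = dbdacacadabadbadb$dcda
  rot[5] = bdacacadabadbadb$dcdad
  rot[6] = dacacadabadbadb$dcdadb
  rot[7] = acacadabadbadb$dcdadbd
  rot[8] = cacadabadbadb$dcdadbda
  rot[9] = acadabadbadb$dcdadbdac
  rot[10] = cadabadbadb$dcdadbdaca
  rot[11] = adabadbadb$dcdadbdacac
  rot[12] = dabadbadb$dcdadbdacaca
  rot[13] = abadbadb$dcdadbdacacad
  rot[14] = badbadb$dcdadbdacacada
  rot[15] = adbadb$dcdadbdacacadab
  rot[16] = dbadb$dcdadbdacacadaba
  rot[17] = badb$dcdadbdacacadabad
  rot[18] = adb$dcdadbdacacadabadb
  rot[19] = db$dcdadbdacacadabadba
  rot[20] = b$dcdadbdacacadabadbad
  rot[21] = $dcdadbdacacadabadbadb
Sorted (with $ < everything):
  sorted[0] = $dcdadbdacacadabadbadb
  sorted[1] = abadbadb$dcdadbdacacad
  sorted[2] = acacadabadbadb$dcdadbd
  sorted[3] = acadabadbadb$dcdadbdac
  sorted[4] = adabadbadb$dcdadbdacac
  sorted[5] = adb$dcdadbdacacadabadb
  sorted[6] = adbadb$dcdadbdacacadab
  sorted[7] = adbdacacadabadbadb$dcd
  sorted[8] = b$dcdadbdacacadabadbad
  sorted[9] = badb$dcdadbdacacadabad
  sorted[10] = badbadb$dcdadbdacacada
  sorted[11] = bdacacadabadbadb$dcdad
  sorted[12] = cacadabadbadb$dcdadbda
  sorted[13] = cadabadbadb$dcdadbdaca
  sorted[14] = cdadbdacacadabadbadb$d
  sorted[15] = dabadbadb$dcdadbdacaca
  sorted[16] = dacacadabadbadb$dcdadb
  sorted[17] = dadbdacacadabadbadb$dc
  sorted[18] = db$dcdadbdacacadabadba
  sorted[19] = dbadb$dcdadbdacacadaba
  sorted[20] = dbdacacadabadbadb$dcda
  sorted[21] = dcdadbdacacadabadbadb$
sorted[4] = adabadbadb$dcdadbdacac

Answer: adabadbadb$dcdadbdacac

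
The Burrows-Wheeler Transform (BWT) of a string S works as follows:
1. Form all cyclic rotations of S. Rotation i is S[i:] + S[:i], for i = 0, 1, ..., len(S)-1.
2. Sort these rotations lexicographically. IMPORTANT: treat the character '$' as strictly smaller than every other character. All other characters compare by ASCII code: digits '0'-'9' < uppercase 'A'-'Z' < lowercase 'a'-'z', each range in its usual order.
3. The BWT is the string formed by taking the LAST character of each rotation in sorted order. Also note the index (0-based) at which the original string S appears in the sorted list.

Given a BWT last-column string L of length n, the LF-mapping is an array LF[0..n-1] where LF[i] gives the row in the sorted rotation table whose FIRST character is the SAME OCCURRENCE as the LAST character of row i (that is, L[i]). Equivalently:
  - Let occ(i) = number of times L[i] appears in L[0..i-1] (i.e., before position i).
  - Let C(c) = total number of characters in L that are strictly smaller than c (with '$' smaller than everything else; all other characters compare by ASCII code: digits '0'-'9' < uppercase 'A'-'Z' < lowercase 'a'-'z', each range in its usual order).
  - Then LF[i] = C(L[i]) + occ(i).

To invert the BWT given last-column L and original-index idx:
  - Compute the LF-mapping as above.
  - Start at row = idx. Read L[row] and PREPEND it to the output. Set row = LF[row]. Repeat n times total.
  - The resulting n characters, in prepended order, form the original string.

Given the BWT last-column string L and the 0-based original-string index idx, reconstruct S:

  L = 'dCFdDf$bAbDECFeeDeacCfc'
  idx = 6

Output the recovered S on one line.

LF mapping: 16 2 9 17 5 21 0 12 1 13 6 8 3 10 18 19 7 20 11 14 4 22 15
Walk LF starting at row 6, prepending L[row]:
  step 1: row=6, L[6]='$', prepend. Next row=LF[6]=0
  step 2: row=0, L[0]='d', prepend. Next row=LF[0]=16
  step 3: row=16, L[16]='D', prepend. Next row=LF[16]=7
  step 4: row=7, L[7]='b', prepend. Next row=LF[7]=12
  step 5: row=12, L[12]='C', prepend. Next row=LF[12]=3
  step 6: row=3, L[3]='d', prepend. Next row=LF[3]=17
  step 7: row=17, L[17]='e', prepend. Next row=LF[17]=20
  step 8: row=20, L[20]='C', prepend. Next row=LF[20]=4
  step 9: row=4, L[4]='D', prepend. Next row=LF[4]=5
  step 10: row=5, L[5]='f', prepend. Next row=LF[5]=21
  step 11: row=21, L[21]='f', prepend. Next row=LF[21]=22
  step 12: row=22, L[22]='c', prepend. Next row=LF[22]=15
  step 13: row=15, L[15]='e', prepend. Next row=LF[15]=19
  step 14: row=19, L[19]='c', prepend. Next row=LF[19]=14
  step 15: row=14, L[14]='e', prepend. Next row=LF[14]=18
  step 16: row=18, L[18]='a', prepend. Next row=LF[18]=11
  step 17: row=11, L[11]='E', prepend. Next row=LF[11]=8
  step 18: row=8, L[8]='A', prepend. Next row=LF[8]=1
  step 19: row=1, L[1]='C', prepend. Next row=LF[1]=2
  step 20: row=2, L[2]='F', prepend. Next row=LF[2]=9
  step 21: row=9, L[9]='b', prepend. Next row=LF[9]=13
  step 22: row=13, L[13]='F', prepend. Next row=LF[13]=10
  step 23: row=10, L[10]='D', prepend. Next row=LF[10]=6
Reversed output: DFbFCAEaececffDCedCbDd$

Answer: DFbFCAEaececffDCedCbDd$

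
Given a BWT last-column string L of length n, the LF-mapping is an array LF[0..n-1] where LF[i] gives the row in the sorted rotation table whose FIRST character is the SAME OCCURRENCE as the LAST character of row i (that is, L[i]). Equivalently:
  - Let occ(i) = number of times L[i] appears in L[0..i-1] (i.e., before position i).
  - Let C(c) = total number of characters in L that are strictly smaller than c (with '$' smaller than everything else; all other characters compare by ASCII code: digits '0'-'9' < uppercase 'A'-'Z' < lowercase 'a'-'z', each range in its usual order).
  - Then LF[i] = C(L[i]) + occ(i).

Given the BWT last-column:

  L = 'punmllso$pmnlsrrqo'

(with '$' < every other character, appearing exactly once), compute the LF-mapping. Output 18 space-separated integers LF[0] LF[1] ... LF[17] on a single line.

Answer: 10 17 6 4 1 2 15 8 0 11 5 7 3 16 13 14 12 9

Derivation:
Char counts: '$':1, 'l':3, 'm':2, 'n':2, 'o':2, 'p':2, 'q':1, 'r':2, 's':2, 'u':1
C (first-col start): C('$')=0, C('l')=1, C('m')=4, C('n')=6, C('o')=8, C('p')=10, C('q')=12, C('r')=13, C('s')=15, C('u')=17
L[0]='p': occ=0, LF[0]=C('p')+0=10+0=10
L[1]='u': occ=0, LF[1]=C('u')+0=17+0=17
L[2]='n': occ=0, LF[2]=C('n')+0=6+0=6
L[3]='m': occ=0, LF[3]=C('m')+0=4+0=4
L[4]='l': occ=0, LF[4]=C('l')+0=1+0=1
L[5]='l': occ=1, LF[5]=C('l')+1=1+1=2
L[6]='s': occ=0, LF[6]=C('s')+0=15+0=15
L[7]='o': occ=0, LF[7]=C('o')+0=8+0=8
L[8]='$': occ=0, LF[8]=C('$')+0=0+0=0
L[9]='p': occ=1, LF[9]=C('p')+1=10+1=11
L[10]='m': occ=1, LF[10]=C('m')+1=4+1=5
L[11]='n': occ=1, LF[11]=C('n')+1=6+1=7
L[12]='l': occ=2, LF[12]=C('l')+2=1+2=3
L[13]='s': occ=1, LF[13]=C('s')+1=15+1=16
L[14]='r': occ=0, LF[14]=C('r')+0=13+0=13
L[15]='r': occ=1, LF[15]=C('r')+1=13+1=14
L[16]='q': occ=0, LF[16]=C('q')+0=12+0=12
L[17]='o': occ=1, LF[17]=C('o')+1=8+1=9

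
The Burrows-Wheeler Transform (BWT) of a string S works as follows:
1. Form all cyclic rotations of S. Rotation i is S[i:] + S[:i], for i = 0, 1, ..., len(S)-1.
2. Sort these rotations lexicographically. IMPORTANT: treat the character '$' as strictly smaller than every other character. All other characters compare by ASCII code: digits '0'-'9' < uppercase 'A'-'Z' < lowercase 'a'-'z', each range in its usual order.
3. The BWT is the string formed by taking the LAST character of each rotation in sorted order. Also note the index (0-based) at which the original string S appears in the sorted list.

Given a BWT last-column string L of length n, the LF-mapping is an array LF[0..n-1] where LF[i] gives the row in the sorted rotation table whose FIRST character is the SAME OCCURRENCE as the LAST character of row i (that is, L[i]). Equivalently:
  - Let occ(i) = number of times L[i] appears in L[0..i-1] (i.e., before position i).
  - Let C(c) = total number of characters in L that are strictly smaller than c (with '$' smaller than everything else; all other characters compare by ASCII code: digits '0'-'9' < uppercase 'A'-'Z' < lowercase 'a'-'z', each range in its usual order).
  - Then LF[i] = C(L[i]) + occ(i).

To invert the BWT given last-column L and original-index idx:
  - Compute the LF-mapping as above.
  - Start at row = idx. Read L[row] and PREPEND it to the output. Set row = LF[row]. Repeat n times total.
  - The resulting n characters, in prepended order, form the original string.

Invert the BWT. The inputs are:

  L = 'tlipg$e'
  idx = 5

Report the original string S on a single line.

LF mapping: 6 4 3 5 2 0 1
Walk LF starting at row 5, prepending L[row]:
  step 1: row=5, L[5]='$', prepend. Next row=LF[5]=0
  step 2: row=0, L[0]='t', prepend. Next row=LF[0]=6
  step 3: row=6, L[6]='e', prepend. Next row=LF[6]=1
  step 4: row=1, L[1]='l', prepend. Next row=LF[1]=4
  step 5: row=4, L[4]='g', prepend. Next row=LF[4]=2
  step 6: row=2, L[2]='i', prepend. Next row=LF[2]=3
  step 7: row=3, L[3]='p', prepend. Next row=LF[3]=5
Reversed output: piglet$

Answer: piglet$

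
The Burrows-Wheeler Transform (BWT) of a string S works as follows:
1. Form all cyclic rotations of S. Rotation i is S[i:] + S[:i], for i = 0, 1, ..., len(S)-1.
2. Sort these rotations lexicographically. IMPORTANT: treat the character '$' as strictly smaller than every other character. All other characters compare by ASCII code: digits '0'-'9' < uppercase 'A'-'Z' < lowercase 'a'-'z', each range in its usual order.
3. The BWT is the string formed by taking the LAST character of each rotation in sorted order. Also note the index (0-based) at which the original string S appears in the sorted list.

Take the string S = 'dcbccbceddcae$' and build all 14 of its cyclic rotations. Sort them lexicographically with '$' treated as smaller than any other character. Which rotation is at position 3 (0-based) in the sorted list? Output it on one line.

All 14 rotations (rotation i = S[i:]+S[:i]):
  rot[0] = dcbccbceddcae$
  rot[1] = cbccbceddcae$d
  rot[2] = bccbceddcae$dc
  rot[3] = ccbceddcae$dcb
  rot[4] = cbceddcae$dcbc
  rot[5] = bceddcae$dcbcc
  rot[6] = ceddcae$dcbccb
  rot[7] = eddcae$dcbccbc
  rot[8] = ddcae$dcbccbce
  rot[9] = dcae$dcbccbced
  rot[10] = cae$dcbccbcedd
  rot[11] = ae$dcbccbceddc
  rot[12] = e$dcbccbceddca
  rot[13] = $dcbccbceddcae
Sorted (with $ < everything):
  sorted[0] = $dcbccbceddcae
  sorted[1] = ae$dcbccbceddc
  sorted[2] = bccbceddcae$dc
  sorted[3] = bceddcae$dcbcc
  sorted[4] = cae$dcbccbcedd
  sorted[5] = cbccbceddcae$d
  sorted[6] = cbceddcae$dcbc
  sorted[7] = ccbceddcae$dcb
  sorted[8] = ceddcae$dcbccb
  sorted[9] = dcae$dcbccbced
  sorted[10] = dcbccbceddcae$
  sorted[11] = ddcae$dcbccbce
  sorted[12] = e$dcbccbceddca
  sorted[13] = eddcae$dcbccbc
sorted[3] = bceddcae$dcbcc

Answer: bceddcae$dcbcc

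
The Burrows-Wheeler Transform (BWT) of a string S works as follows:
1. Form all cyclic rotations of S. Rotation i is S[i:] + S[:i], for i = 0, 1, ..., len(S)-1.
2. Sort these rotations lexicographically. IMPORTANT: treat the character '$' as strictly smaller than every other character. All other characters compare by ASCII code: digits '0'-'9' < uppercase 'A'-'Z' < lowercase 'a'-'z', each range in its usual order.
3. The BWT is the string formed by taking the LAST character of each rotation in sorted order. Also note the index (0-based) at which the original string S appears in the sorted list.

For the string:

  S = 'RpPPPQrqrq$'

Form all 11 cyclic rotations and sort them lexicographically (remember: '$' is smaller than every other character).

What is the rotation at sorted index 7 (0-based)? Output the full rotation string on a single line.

Answer: q$RpPPPQrqr

Derivation:
All 11 rotations (rotation i = S[i:]+S[:i]):
  rot[0] = RpPPPQrqrq$
  rot[1] = pPPPQrqrq$R
  rot[2] = PPPQrqrq$Rp
  rot[3] = PPQrqrq$RpP
  rot[4] = PQrqrq$RpPP
  rot[5] = Qrqrq$RpPPP
  rot[6] = rqrq$RpPPPQ
  rot[7] = qrq$RpPPPQr
  rot[8] = rq$RpPPPQrq
  rot[9] = q$RpPPPQrqr
  rot[10] = $RpPPPQrqrq
Sorted (with $ < everything):
  sorted[0] = $RpPPPQrqrq
  sorted[1] = PPPQrqrq$Rp
  sorted[2] = PPQrqrq$RpP
  sorted[3] = PQrqrq$RpPP
  sorted[4] = Qrqrq$RpPPP
  sorted[5] = RpPPPQrqrq$
  sorted[6] = pPPPQrqrq$R
  sorted[7] = q$RpPPPQrqr
  sorted[8] = qrq$RpPPPQr
  sorted[9] = rq$RpPPPQrq
  sorted[10] = rqrq$RpPPPQ
sorted[7] = q$RpPPPQrqr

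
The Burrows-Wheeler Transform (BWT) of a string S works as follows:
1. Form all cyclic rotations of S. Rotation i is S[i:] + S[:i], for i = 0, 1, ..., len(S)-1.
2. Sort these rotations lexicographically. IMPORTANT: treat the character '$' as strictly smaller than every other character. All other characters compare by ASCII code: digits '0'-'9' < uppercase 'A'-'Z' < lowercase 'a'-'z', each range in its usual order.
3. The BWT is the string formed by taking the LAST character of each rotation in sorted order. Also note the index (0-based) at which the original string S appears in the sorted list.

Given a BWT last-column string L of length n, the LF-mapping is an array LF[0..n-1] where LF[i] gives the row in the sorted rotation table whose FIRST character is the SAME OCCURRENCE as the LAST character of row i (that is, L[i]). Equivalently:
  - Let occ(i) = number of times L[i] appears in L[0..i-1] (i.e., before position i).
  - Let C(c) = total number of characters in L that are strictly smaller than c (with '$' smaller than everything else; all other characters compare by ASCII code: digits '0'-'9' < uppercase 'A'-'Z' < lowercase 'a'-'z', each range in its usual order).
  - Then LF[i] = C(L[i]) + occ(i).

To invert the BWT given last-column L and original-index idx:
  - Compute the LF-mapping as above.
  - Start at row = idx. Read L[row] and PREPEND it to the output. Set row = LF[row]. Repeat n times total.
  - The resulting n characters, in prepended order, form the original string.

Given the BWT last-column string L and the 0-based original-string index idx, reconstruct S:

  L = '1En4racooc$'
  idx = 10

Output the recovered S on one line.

Answer: raccoon4E1$

Derivation:
LF mapping: 1 3 7 2 10 4 5 8 9 6 0
Walk LF starting at row 10, prepending L[row]:
  step 1: row=10, L[10]='$', prepend. Next row=LF[10]=0
  step 2: row=0, L[0]='1', prepend. Next row=LF[0]=1
  step 3: row=1, L[1]='E', prepend. Next row=LF[1]=3
  step 4: row=3, L[3]='4', prepend. Next row=LF[3]=2
  step 5: row=2, L[2]='n', prepend. Next row=LF[2]=7
  step 6: row=7, L[7]='o', prepend. Next row=LF[7]=8
  step 7: row=8, L[8]='o', prepend. Next row=LF[8]=9
  step 8: row=9, L[9]='c', prepend. Next row=LF[9]=6
  step 9: row=6, L[6]='c', prepend. Next row=LF[6]=5
  step 10: row=5, L[5]='a', prepend. Next row=LF[5]=4
  step 11: row=4, L[4]='r', prepend. Next row=LF[4]=10
Reversed output: raccoon4E1$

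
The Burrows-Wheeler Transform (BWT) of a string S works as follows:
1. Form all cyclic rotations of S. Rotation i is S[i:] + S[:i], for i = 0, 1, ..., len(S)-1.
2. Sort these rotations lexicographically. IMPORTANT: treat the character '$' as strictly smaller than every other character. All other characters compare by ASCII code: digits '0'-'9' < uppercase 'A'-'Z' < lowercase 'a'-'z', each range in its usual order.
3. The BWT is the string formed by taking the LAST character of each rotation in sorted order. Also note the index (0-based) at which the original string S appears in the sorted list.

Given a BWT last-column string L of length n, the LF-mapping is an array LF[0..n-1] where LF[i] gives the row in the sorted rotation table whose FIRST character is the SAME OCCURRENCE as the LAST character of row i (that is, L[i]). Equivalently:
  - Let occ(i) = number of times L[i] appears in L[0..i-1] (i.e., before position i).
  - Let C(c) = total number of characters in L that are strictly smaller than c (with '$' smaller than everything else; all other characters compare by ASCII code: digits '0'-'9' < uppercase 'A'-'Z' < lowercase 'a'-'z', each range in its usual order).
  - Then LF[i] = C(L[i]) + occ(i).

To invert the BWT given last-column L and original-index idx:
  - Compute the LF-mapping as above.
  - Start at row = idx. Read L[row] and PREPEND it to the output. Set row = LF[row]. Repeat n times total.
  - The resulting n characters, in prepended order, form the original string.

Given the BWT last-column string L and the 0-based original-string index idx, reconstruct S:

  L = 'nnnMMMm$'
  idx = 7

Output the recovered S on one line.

Answer: nMmnMMn$

Derivation:
LF mapping: 5 6 7 1 2 3 4 0
Walk LF starting at row 7, prepending L[row]:
  step 1: row=7, L[7]='$', prepend. Next row=LF[7]=0
  step 2: row=0, L[0]='n', prepend. Next row=LF[0]=5
  step 3: row=5, L[5]='M', prepend. Next row=LF[5]=3
  step 4: row=3, L[3]='M', prepend. Next row=LF[3]=1
  step 5: row=1, L[1]='n', prepend. Next row=LF[1]=6
  step 6: row=6, L[6]='m', prepend. Next row=LF[6]=4
  step 7: row=4, L[4]='M', prepend. Next row=LF[4]=2
  step 8: row=2, L[2]='n', prepend. Next row=LF[2]=7
Reversed output: nMmnMMn$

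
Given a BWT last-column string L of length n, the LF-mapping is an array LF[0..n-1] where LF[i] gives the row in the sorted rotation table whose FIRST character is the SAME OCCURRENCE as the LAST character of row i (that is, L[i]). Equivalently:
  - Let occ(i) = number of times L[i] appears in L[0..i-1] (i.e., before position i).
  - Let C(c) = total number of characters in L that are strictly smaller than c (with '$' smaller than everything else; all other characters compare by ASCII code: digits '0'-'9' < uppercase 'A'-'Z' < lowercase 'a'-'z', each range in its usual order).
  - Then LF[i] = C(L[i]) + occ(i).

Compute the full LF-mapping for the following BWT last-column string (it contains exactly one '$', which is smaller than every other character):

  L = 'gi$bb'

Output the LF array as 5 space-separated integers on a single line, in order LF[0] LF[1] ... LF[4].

Answer: 3 4 0 1 2

Derivation:
Char counts: '$':1, 'b':2, 'g':1, 'i':1
C (first-col start): C('$')=0, C('b')=1, C('g')=3, C('i')=4
L[0]='g': occ=0, LF[0]=C('g')+0=3+0=3
L[1]='i': occ=0, LF[1]=C('i')+0=4+0=4
L[2]='$': occ=0, LF[2]=C('$')+0=0+0=0
L[3]='b': occ=0, LF[3]=C('b')+0=1+0=1
L[4]='b': occ=1, LF[4]=C('b')+1=1+1=2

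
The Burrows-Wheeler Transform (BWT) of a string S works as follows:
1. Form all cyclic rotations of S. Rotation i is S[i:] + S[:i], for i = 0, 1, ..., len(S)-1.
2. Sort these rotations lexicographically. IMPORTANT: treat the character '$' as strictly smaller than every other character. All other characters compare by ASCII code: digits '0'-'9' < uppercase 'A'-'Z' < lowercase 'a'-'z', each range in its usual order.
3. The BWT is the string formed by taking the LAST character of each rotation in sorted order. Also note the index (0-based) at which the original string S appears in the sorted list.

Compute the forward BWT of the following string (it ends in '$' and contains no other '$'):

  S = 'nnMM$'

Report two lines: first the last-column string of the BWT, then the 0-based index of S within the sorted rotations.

All 5 rotations (rotation i = S[i:]+S[:i]):
  rot[0] = nnMM$
  rot[1] = nMM$n
  rot[2] = MM$nn
  rot[3] = M$nnM
  rot[4] = $nnMM
Sorted (with $ < everything):
  sorted[0] = $nnMM  (last char: 'M')
  sorted[1] = M$nnM  (last char: 'M')
  sorted[2] = MM$nn  (last char: 'n')
  sorted[3] = nMM$n  (last char: 'n')
  sorted[4] = nnMM$  (last char: '$')
Last column: MMnn$
Original string S is at sorted index 4

Answer: MMnn$
4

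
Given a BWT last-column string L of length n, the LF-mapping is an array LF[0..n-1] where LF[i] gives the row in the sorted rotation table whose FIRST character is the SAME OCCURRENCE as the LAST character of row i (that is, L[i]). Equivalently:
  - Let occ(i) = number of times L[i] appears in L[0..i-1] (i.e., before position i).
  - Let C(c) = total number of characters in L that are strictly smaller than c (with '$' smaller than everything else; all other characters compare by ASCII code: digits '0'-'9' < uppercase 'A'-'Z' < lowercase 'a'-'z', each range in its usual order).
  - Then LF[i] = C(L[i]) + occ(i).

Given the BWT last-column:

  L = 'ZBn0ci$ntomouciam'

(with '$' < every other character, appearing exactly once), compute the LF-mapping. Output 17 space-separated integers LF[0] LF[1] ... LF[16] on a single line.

Char counts: '$':1, '0':1, 'B':1, 'Z':1, 'a':1, 'c':2, 'i':2, 'm':2, 'n':2, 'o':2, 't':1, 'u':1
C (first-col start): C('$')=0, C('0')=1, C('B')=2, C('Z')=3, C('a')=4, C('c')=5, C('i')=7, C('m')=9, C('n')=11, C('o')=13, C('t')=15, C('u')=16
L[0]='Z': occ=0, LF[0]=C('Z')+0=3+0=3
L[1]='B': occ=0, LF[1]=C('B')+0=2+0=2
L[2]='n': occ=0, LF[2]=C('n')+0=11+0=11
L[3]='0': occ=0, LF[3]=C('0')+0=1+0=1
L[4]='c': occ=0, LF[4]=C('c')+0=5+0=5
L[5]='i': occ=0, LF[5]=C('i')+0=7+0=7
L[6]='$': occ=0, LF[6]=C('$')+0=0+0=0
L[7]='n': occ=1, LF[7]=C('n')+1=11+1=12
L[8]='t': occ=0, LF[8]=C('t')+0=15+0=15
L[9]='o': occ=0, LF[9]=C('o')+0=13+0=13
L[10]='m': occ=0, LF[10]=C('m')+0=9+0=9
L[11]='o': occ=1, LF[11]=C('o')+1=13+1=14
L[12]='u': occ=0, LF[12]=C('u')+0=16+0=16
L[13]='c': occ=1, LF[13]=C('c')+1=5+1=6
L[14]='i': occ=1, LF[14]=C('i')+1=7+1=8
L[15]='a': occ=0, LF[15]=C('a')+0=4+0=4
L[16]='m': occ=1, LF[16]=C('m')+1=9+1=10

Answer: 3 2 11 1 5 7 0 12 15 13 9 14 16 6 8 4 10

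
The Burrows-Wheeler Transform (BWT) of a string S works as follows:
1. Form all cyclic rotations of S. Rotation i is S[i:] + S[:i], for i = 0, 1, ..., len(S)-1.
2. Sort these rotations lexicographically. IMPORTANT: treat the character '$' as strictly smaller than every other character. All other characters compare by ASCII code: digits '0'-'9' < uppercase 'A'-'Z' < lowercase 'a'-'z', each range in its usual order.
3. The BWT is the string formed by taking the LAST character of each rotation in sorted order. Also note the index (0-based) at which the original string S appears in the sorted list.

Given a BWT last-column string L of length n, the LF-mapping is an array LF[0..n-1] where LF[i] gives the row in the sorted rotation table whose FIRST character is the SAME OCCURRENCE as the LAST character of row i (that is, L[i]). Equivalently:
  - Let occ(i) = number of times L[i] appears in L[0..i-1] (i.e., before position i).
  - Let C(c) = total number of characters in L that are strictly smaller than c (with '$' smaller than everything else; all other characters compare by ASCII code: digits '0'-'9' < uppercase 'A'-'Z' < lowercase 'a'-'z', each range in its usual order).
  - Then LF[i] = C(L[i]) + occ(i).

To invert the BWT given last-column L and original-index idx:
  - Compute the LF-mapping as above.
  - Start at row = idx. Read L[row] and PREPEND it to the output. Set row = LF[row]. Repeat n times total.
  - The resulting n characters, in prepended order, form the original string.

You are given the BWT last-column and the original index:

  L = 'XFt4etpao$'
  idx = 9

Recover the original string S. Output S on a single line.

LF mapping: 3 2 8 1 5 9 7 4 6 0
Walk LF starting at row 9, prepending L[row]:
  step 1: row=9, L[9]='$', prepend. Next row=LF[9]=0
  step 2: row=0, L[0]='X', prepend. Next row=LF[0]=3
  step 3: row=3, L[3]='4', prepend. Next row=LF[3]=1
  step 4: row=1, L[1]='F', prepend. Next row=LF[1]=2
  step 5: row=2, L[2]='t', prepend. Next row=LF[2]=8
  step 6: row=8, L[8]='o', prepend. Next row=LF[8]=6
  step 7: row=6, L[6]='p', prepend. Next row=LF[6]=7
  step 8: row=7, L[7]='a', prepend. Next row=LF[7]=4
  step 9: row=4, L[4]='e', prepend. Next row=LF[4]=5
  step 10: row=5, L[5]='t', prepend. Next row=LF[5]=9
Reversed output: teapotF4X$

Answer: teapotF4X$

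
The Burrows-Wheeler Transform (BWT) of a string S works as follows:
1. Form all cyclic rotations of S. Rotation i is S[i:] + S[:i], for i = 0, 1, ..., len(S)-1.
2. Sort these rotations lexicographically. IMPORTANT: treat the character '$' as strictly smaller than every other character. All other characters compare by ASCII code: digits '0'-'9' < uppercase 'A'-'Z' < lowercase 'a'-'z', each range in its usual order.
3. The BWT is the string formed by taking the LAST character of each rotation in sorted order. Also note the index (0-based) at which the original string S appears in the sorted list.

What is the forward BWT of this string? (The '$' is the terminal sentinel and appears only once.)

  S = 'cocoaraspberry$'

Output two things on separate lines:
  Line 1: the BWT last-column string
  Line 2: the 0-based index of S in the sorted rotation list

All 15 rotations (rotation i = S[i:]+S[:i]):
  rot[0] = cocoaraspberry$
  rot[1] = ocoaraspberry$c
  rot[2] = coaraspberry$co
  rot[3] = oaraspberry$coc
  rot[4] = araspberry$coco
  rot[5] = raspberry$cocoa
  rot[6] = aspberry$cocoar
  rot[7] = spberry$cocoara
  rot[8] = pberry$cocoaras
  rot[9] = berry$cocoarasp
  rot[10] = erry$cocoaraspb
  rot[11] = rry$cocoaraspbe
  rot[12] = ry$cocoaraspber
  rot[13] = y$cocoaraspberr
  rot[14] = $cocoaraspberry
Sorted (with $ < everything):
  sorted[0] = $cocoaraspberry  (last char: 'y')
  sorted[1] = araspberry$coco  (last char: 'o')
  sorted[2] = aspberry$cocoar  (last char: 'r')
  sorted[3] = berry$cocoarasp  (last char: 'p')
  sorted[4] = coaraspberry$co  (last char: 'o')
  sorted[5] = cocoaraspberry$  (last char: '$')
  sorted[6] = erry$cocoaraspb  (last char: 'b')
  sorted[7] = oaraspberry$coc  (last char: 'c')
  sorted[8] = ocoaraspberry$c  (last char: 'c')
  sorted[9] = pberry$cocoaras  (last char: 's')
  sorted[10] = raspberry$cocoa  (last char: 'a')
  sorted[11] = rry$cocoaraspbe  (last char: 'e')
  sorted[12] = ry$cocoaraspber  (last char: 'r')
  sorted[13] = spberry$cocoara  (last char: 'a')
  sorted[14] = y$cocoaraspberr  (last char: 'r')
Last column: yorpo$bccsaerar
Original string S is at sorted index 5

Answer: yorpo$bccsaerar
5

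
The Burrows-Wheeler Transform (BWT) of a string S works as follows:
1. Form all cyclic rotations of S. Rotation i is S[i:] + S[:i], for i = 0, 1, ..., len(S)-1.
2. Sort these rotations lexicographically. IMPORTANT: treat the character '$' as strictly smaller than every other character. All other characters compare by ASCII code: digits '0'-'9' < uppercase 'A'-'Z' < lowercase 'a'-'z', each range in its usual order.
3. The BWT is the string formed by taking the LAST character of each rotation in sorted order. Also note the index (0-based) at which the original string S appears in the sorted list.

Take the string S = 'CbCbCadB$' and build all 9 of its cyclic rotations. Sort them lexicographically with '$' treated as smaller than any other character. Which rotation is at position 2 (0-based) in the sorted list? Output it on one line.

All 9 rotations (rotation i = S[i:]+S[:i]):
  rot[0] = CbCbCadB$
  rot[1] = bCbCadB$C
  rot[2] = CbCadB$Cb
  rot[3] = bCadB$CbC
  rot[4] = CadB$CbCb
  rot[5] = adB$CbCbC
  rot[6] = dB$CbCbCa
  rot[7] = B$CbCbCad
  rot[8] = $CbCbCadB
Sorted (with $ < everything):
  sorted[0] = $CbCbCadB
  sorted[1] = B$CbCbCad
  sorted[2] = CadB$CbCb
  sorted[3] = CbCadB$Cb
  sorted[4] = CbCbCadB$
  sorted[5] = adB$CbCbC
  sorted[6] = bCadB$CbC
  sorted[7] = bCbCadB$C
  sorted[8] = dB$CbCbCa
sorted[2] = CadB$CbCb

Answer: CadB$CbCb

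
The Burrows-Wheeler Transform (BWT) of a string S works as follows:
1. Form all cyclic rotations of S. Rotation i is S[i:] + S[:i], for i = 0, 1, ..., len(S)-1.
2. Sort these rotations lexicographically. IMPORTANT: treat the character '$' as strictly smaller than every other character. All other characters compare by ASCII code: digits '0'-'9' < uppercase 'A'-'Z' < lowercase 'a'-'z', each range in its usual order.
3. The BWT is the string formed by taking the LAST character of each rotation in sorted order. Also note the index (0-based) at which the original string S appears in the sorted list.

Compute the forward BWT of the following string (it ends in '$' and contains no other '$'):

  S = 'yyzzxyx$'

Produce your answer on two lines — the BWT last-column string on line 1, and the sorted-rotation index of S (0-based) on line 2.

All 8 rotations (rotation i = S[i:]+S[:i]):
  rot[0] = yyzzxyx$
  rot[1] = yzzxyx$y
  rot[2] = zzxyx$yy
  rot[3] = zxyx$yyz
  rot[4] = xyx$yyzz
  rot[5] = yx$yyzzx
  rot[6] = x$yyzzxy
  rot[7] = $yyzzxyx
Sorted (with $ < everything):
  sorted[0] = $yyzzxyx  (last char: 'x')
  sorted[1] = x$yyzzxy  (last char: 'y')
  sorted[2] = xyx$yyzz  (last char: 'z')
  sorted[3] = yx$yyzzx  (last char: 'x')
  sorted[4] = yyzzxyx$  (last char: '$')
  sorted[5] = yzzxyx$y  (last char: 'y')
  sorted[6] = zxyx$yyz  (last char: 'z')
  sorted[7] = zzxyx$yy  (last char: 'y')
Last column: xyzx$yzy
Original string S is at sorted index 4

Answer: xyzx$yzy
4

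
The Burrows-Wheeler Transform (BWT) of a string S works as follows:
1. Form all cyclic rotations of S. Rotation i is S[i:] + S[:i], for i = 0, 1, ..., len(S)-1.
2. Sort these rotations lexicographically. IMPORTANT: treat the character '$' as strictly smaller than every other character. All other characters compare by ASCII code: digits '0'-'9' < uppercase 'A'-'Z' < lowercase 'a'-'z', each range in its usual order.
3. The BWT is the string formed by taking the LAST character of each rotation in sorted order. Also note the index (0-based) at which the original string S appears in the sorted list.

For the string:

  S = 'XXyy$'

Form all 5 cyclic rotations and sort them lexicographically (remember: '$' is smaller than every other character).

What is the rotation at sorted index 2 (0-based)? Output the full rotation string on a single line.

All 5 rotations (rotation i = S[i:]+S[:i]):
  rot[0] = XXyy$
  rot[1] = Xyy$X
  rot[2] = yy$XX
  rot[3] = y$XXy
  rot[4] = $XXyy
Sorted (with $ < everything):
  sorted[0] = $XXyy
  sorted[1] = XXyy$
  sorted[2] = Xyy$X
  sorted[3] = y$XXy
  sorted[4] = yy$XX
sorted[2] = Xyy$X

Answer: Xyy$X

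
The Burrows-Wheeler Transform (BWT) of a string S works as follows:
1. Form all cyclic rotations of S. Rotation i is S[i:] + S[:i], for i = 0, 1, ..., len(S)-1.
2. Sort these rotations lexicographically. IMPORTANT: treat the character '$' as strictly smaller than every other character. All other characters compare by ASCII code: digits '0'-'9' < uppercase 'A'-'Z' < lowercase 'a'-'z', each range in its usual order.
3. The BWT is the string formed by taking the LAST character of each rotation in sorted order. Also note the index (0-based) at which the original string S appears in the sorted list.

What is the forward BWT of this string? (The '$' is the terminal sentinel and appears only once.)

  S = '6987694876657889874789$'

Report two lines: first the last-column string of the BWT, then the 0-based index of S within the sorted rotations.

Answer: 9796677$888549497788686
7

Derivation:
All 23 rotations (rotation i = S[i:]+S[:i]):
  rot[0] = 6987694876657889874789$
  rot[1] = 987694876657889874789$6
  rot[2] = 87694876657889874789$69
  rot[3] = 7694876657889874789$698
  rot[4] = 694876657889874789$6987
  rot[5] = 94876657889874789$69876
  rot[6] = 4876657889874789$698769
  rot[7] = 876657889874789$6987694
  rot[8] = 76657889874789$69876948
  rot[9] = 6657889874789$698769487
  rot[10] = 657889874789$6987694876
  rot[11] = 57889874789$69876948766
  rot[12] = 7889874789$698769487665
  rot[13] = 889874789$6987694876657
  rot[14] = 89874789$69876948766578
  rot[15] = 9874789$698769487665788
  rot[16] = 874789$6987694876657889
  rot[17] = 74789$69876948766578898
  rot[18] = 4789$698769487665788987
  rot[19] = 789$6987694876657889874
  rot[20] = 89$69876948766578898747
  rot[21] = 9$698769487665788987478
  rot[22] = $6987694876657889874789
Sorted (with $ < everything):
  sorted[0] = $6987694876657889874789  (last char: '9')
  sorted[1] = 4789$698769487665788987  (last char: '7')
  sorted[2] = 4876657889874789$698769  (last char: '9')
  sorted[3] = 57889874789$69876948766  (last char: '6')
  sorted[4] = 657889874789$6987694876  (last char: '6')
  sorted[5] = 6657889874789$698769487  (last char: '7')
  sorted[6] = 694876657889874789$6987  (last char: '7')
  sorted[7] = 6987694876657889874789$  (last char: '$')
  sorted[8] = 74789$69876948766578898  (last char: '8')
  sorted[9] = 76657889874789$69876948  (last char: '8')
  sorted[10] = 7694876657889874789$698  (last char: '8')
  sorted[11] = 7889874789$698769487665  (last char: '5')
  sorted[12] = 789$6987694876657889874  (last char: '4')
  sorted[13] = 874789$6987694876657889  (last char: '9')
  sorted[14] = 876657889874789$6987694  (last char: '4')
  sorted[15] = 87694876657889874789$69  (last char: '9')
  sorted[16] = 889874789$6987694876657  (last char: '7')
  sorted[17] = 89$69876948766578898747  (last char: '7')
  sorted[18] = 89874789$69876948766578  (last char: '8')
  sorted[19] = 9$698769487665788987478  (last char: '8')
  sorted[20] = 94876657889874789$69876  (last char: '6')
  sorted[21] = 9874789$698769487665788  (last char: '8')
  sorted[22] = 987694876657889874789$6  (last char: '6')
Last column: 9796677$888549497788686
Original string S is at sorted index 7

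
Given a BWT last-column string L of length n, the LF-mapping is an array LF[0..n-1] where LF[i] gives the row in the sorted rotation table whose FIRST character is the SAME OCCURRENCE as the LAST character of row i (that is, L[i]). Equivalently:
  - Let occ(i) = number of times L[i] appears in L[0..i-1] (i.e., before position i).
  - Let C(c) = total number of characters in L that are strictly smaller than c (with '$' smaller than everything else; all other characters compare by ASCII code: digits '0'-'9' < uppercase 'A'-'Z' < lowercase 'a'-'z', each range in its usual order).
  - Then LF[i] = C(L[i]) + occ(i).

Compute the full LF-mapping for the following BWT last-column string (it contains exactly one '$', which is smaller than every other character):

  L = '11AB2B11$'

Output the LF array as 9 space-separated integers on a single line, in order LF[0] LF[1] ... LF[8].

Answer: 1 2 6 7 5 8 3 4 0

Derivation:
Char counts: '$':1, '1':4, '2':1, 'A':1, 'B':2
C (first-col start): C('$')=0, C('1')=1, C('2')=5, C('A')=6, C('B')=7
L[0]='1': occ=0, LF[0]=C('1')+0=1+0=1
L[1]='1': occ=1, LF[1]=C('1')+1=1+1=2
L[2]='A': occ=0, LF[2]=C('A')+0=6+0=6
L[3]='B': occ=0, LF[3]=C('B')+0=7+0=7
L[4]='2': occ=0, LF[4]=C('2')+0=5+0=5
L[5]='B': occ=1, LF[5]=C('B')+1=7+1=8
L[6]='1': occ=2, LF[6]=C('1')+2=1+2=3
L[7]='1': occ=3, LF[7]=C('1')+3=1+3=4
L[8]='$': occ=0, LF[8]=C('$')+0=0+0=0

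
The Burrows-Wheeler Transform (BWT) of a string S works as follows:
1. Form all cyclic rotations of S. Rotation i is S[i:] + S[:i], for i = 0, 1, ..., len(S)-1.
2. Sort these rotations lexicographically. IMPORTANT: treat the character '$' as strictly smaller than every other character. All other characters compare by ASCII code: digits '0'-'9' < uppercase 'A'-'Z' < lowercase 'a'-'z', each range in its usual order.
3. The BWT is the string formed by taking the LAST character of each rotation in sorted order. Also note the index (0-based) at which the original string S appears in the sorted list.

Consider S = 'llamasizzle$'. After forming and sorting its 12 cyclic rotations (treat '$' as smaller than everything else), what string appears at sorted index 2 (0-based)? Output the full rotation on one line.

All 12 rotations (rotation i = S[i:]+S[:i]):
  rot[0] = llamasizzle$
  rot[1] = lamasizzle$l
  rot[2] = amasizzle$ll
  rot[3] = masizzle$lla
  rot[4] = asizzle$llam
  rot[5] = sizzle$llama
  rot[6] = izzle$llamas
  rot[7] = zzle$llamasi
  rot[8] = zle$llamasiz
  rot[9] = le$llamasizz
  rot[10] = e$llamasizzl
  rot[11] = $llamasizzle
Sorted (with $ < everything):
  sorted[0] = $llamasizzle
  sorted[1] = amasizzle$ll
  sorted[2] = asizzle$llam
  sorted[3] = e$llamasizzl
  sorted[4] = izzle$llamas
  sorted[5] = lamasizzle$l
  sorted[6] = le$llamasizz
  sorted[7] = llamasizzle$
  sorted[8] = masizzle$lla
  sorted[9] = sizzle$llama
  sorted[10] = zle$llamasiz
  sorted[11] = zzle$llamasi
sorted[2] = asizzle$llam

Answer: asizzle$llam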